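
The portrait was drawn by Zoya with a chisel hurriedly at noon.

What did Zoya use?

'with a chisel' marks the instrument of the drawing event.

a chisel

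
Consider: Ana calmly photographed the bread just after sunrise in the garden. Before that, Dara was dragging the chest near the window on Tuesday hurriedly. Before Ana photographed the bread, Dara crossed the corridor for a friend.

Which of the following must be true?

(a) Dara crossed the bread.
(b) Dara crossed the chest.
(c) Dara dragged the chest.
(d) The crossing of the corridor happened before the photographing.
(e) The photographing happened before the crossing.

(a) Not entailed — Dara crossed the corridor, not the bread; the bread belongs to the photographing event.
(b) Not entailed — Dara crossed the corridor, not the chest; the chest belongs to the dragging event.
(c) Entailed — 'drag' is an activity; 'was dragging' entails that some dragging happened, so 'dragged' holds.
(d) Entailed — the narrative places the crossing before the photographing.
(e) Not entailed — the narrative places the crossing before the photographing, not after.

(c), (d)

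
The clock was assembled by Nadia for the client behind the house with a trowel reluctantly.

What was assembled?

'the clock' marks the patient of the assembling event.

the clock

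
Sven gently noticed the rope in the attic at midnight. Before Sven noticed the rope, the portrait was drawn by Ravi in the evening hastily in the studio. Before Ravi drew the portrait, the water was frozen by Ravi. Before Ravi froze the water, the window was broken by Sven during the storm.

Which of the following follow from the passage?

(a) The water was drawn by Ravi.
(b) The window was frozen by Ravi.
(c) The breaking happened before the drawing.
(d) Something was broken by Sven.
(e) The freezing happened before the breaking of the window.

(a) Not entailed — Ravi drew the portrait, not the water; the water belongs to the freezing event.
(b) Not entailed — Ravi froze the water, not the window; the window belongs to the breaking event.
(c) Entailed — the narrative places the breaking before the drawing.
(d) Entailed — the original entails any weakening of itself; this just drops 'during the storm' and generalizes the patient.
(e) Not entailed — the narrative places the breaking before the freezing, not after.

(c), (d)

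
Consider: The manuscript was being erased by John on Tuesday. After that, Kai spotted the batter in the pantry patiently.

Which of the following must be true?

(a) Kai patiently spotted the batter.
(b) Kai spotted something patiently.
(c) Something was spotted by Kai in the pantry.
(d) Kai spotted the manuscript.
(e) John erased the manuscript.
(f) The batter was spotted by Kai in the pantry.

(a), (b), (c), (f)

(a) Entailed — dropping 'in the pantry' leaves a sub-description the original still satisfies.
(b) Entailed — this follows by dropping conjuncts from the spotting event's description.
(c) Entailed — this follows by dropping conjuncts from the spotting event's description.
(d) Not entailed — Kai spotted the batter, not the manuscript; the manuscript belongs to the erasing event.
(e) Not entailed — 'was erasing' is progressive on an accomplishment; it does not entail the completed 'erased'.
(f) Entailed — dropping 'patiently' leaves a sub-description the original still satisfies.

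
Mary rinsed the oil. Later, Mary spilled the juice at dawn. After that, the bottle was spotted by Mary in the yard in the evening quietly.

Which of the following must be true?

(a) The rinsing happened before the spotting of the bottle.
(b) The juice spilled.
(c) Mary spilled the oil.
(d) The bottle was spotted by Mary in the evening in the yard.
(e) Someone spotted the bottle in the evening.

(a), (b), (d), (e)

(a) Entailed — the narrative places the rinsing before the spotting.
(b) Entailed — 'Mary spilled the juice' is causative; it entails the inchoative 'the juice spilled'.
(c) Not entailed — Mary spilled the juice, not the oil; the oil belongs to the rinsing event.
(d) Entailed — every conjunct here is already in the original spotting event.
(e) Entailed — dropping 'in the yard', 'quietly' and generalizing the agent leaves a sub-description the original still satisfies.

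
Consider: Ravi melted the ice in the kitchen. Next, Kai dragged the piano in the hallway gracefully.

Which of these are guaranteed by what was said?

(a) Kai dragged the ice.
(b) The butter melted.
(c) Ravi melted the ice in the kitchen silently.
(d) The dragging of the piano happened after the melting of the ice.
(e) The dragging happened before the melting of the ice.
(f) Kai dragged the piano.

(a) Not entailed — Kai dragged the piano, not the ice; the ice belongs to the melting event.
(b) Not entailed — the ice is what melted, not the butter.
(c) Not entailed — 'silently' adds information not in the original event.
(d) Entailed — the narrative places the melting before the dragging.
(e) Not entailed — the narrative places the melting before the dragging, not after.
(f) Entailed — dropping 'gracefully', 'in the hallway' leaves a sub-description the original still satisfies.

(d), (f)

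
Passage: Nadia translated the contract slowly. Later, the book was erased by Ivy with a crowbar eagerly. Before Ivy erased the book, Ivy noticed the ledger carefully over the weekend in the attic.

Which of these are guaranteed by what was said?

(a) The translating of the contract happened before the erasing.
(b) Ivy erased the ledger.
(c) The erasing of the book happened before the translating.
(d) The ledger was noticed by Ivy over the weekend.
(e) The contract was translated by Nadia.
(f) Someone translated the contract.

(a), (d), (e), (f)

(a) Entailed — the narrative places the translating before the erasing.
(b) Not entailed — Ivy erased the book, not the ledger; the ledger belongs to the noticing event.
(c) Not entailed — the narrative places the translating before the erasing, not after.
(d) Entailed — every conjunct here is already in the original noticing event.
(e) Entailed — this follows by dropping conjuncts from the translating event's description.
(f) Entailed — this follows by dropping conjuncts from the translating event's description.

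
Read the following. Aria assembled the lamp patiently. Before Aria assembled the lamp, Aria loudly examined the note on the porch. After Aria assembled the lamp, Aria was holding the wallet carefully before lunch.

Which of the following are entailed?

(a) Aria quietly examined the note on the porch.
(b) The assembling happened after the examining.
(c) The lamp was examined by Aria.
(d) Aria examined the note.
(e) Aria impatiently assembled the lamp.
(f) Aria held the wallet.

(a) Not entailed — 'quietly' adds a manner not in (and inconsistent with) the original.
(b) Entailed — the narrative places the examining before the assembling.
(c) Not entailed — Aria examined the note, not the lamp; the lamp belongs to the assembling event.
(d) Entailed — this follows by dropping conjuncts from the examining event's description.
(e) Not entailed — 'impatiently' adds a manner not in (and inconsistent with) the original.
(f) Entailed — 'hold' is an activity; 'was holding' entails that some holding happened, so 'held' holds.

(b), (d), (f)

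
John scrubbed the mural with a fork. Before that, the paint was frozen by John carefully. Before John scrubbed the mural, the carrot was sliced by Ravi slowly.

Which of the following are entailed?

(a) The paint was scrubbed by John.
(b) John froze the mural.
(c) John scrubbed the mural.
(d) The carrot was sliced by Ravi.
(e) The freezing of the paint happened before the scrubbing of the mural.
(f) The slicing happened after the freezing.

(a) Not entailed — John scrubbed the mural, not the paint; the paint belongs to the freezing event.
(b) Not entailed — John froze the paint, not the mural; the mural belongs to the scrubbing event.
(c) Entailed — every conjunct here is already in the original scrubbing event.
(d) Entailed — the original entails any weakening of itself; this just drops 'slowly'.
(e) Entailed — the narrative places the freezing before the scrubbing.
(f) Not entailed — the narrative doesn't order the freezing relative to the slicing.

(c), (d), (e)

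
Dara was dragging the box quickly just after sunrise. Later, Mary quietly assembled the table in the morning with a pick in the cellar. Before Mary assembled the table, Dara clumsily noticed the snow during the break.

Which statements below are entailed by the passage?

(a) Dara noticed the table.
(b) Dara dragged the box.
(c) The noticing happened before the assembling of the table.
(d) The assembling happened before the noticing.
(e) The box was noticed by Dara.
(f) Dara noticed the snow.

(a) Not entailed — Dara noticed the snow, not the table; the table belongs to the assembling event.
(b) Entailed — 'drag' is an activity; 'was dragging' entails that some dragging happened, so 'dragged' holds.
(c) Entailed — the narrative places the noticing before the assembling.
(d) Not entailed — the narrative places the noticing before the assembling, not after.
(e) Not entailed — Dara noticed the snow, not the box; the box belongs to the dragging event.
(f) Entailed — this follows by dropping conjuncts from the noticing event's description.

(b), (c), (f)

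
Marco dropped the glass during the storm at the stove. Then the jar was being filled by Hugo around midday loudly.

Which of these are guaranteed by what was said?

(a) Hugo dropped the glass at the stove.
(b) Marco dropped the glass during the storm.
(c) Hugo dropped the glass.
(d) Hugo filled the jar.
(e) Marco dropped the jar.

(b)

(a) Not entailed — the passage has Marco dropping the glass, not Hugo.
(b) Entailed — this follows by dropping conjuncts from the dropping event's description.
(c) Not entailed — the passage has Marco dropping the glass, not Hugo.
(d) Not entailed — 'was filling' is progressive on an accomplishment; it does not entail the completed 'filled'.
(e) Not entailed — Marco dropped the glass, not the jar; the jar belongs to the filling event.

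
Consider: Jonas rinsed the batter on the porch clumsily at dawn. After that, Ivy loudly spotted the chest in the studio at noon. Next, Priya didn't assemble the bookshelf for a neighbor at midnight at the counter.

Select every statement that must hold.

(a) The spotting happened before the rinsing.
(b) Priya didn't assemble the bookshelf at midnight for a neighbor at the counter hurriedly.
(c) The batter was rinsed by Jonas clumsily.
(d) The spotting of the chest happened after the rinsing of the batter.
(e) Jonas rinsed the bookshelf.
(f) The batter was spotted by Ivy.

(b), (c), (d)

(a) Not entailed — the narrative places the rinsing before the spotting, not after.
(b) Entailed — under negation, adding a further restriction is entailed: if no such assembling event occurred, none occurred hurriedly either.
(c) Entailed — the original entails any weakening of itself; this just drops 'on the porch', 'at dawn'.
(d) Entailed — the narrative places the rinsing before the spotting.
(e) Not entailed — Jonas rinsed the batter, not the bookshelf; the bookshelf belongs to the assembling event.
(f) Not entailed — Ivy spotted the chest, not the batter; the batter belongs to the rinsing event.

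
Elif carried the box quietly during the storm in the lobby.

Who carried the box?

Elif

'Elif' marks the agent of the carrying event.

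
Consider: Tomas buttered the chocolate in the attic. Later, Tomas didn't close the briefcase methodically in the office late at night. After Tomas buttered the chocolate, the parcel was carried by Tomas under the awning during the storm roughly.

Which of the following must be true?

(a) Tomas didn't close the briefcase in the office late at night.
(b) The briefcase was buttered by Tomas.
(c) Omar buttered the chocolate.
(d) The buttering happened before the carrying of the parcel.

(a) Not entailed — dropping 'methodically' under negation is not valid — the original leaves open that Tomas closed the briefcase some other way.
(b) Not entailed — Tomas buttered the chocolate, not the briefcase; the briefcase belongs to the closing event.
(c) Not entailed — the passage has Tomas buttering the chocolate, not Omar.
(d) Entailed — the narrative places the buttering before the carrying.

(d)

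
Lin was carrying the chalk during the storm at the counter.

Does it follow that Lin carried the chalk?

'carry' is atelic; if Lin was carrying the chalk, then Lin carried the chalk (for some time).

yes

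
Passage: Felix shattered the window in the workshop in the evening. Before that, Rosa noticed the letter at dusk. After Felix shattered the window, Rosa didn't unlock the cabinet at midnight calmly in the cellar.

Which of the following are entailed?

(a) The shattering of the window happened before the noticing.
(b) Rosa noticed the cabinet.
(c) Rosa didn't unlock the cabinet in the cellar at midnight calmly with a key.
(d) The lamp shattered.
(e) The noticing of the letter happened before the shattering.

(a) Not entailed — the narrative places the noticing before the shattering, not after.
(b) Not entailed — Rosa noticed the letter, not the cabinet; the cabinet belongs to the unlocking event.
(c) Entailed — under negation, adding a further restriction is entailed: if no such unlocking event occurred, none occurred with a key either.
(d) Not entailed — the window is what shattered, not the lamp.
(e) Entailed — the narrative places the noticing before the shattering.

(c), (e)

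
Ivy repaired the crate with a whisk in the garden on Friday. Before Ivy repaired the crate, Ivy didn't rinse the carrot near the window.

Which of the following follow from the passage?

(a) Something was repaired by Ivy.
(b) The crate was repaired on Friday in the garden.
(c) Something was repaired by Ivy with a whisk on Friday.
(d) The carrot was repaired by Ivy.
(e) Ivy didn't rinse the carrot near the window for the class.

(a) Entailed — every conjunct here is already in the original repairing event.
(b) Entailed — every conjunct here is already in the original repairing event.
(c) Entailed — dropping 'in the garden' and generalizing the patient leaves a sub-description the original still satisfies.
(d) Not entailed — Ivy repaired the crate, not the carrot; the carrot belongs to the rinsing event.
(e) Entailed — under negation, adding a further restriction is entailed: if no such rinsing event occurred, none occurred for the class either.

(a), (b), (c), (e)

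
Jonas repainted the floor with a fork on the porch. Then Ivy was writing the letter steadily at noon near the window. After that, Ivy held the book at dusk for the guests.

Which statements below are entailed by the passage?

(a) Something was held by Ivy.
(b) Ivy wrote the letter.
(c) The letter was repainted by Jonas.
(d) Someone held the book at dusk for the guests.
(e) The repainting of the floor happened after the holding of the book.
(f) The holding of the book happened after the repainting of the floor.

(a), (d), (f)

(a) Entailed — every conjunct here is already in the original holding event.
(b) Not entailed — 'was writing' is progressive on an accomplishment; it does not entail the completed 'wrote'.
(c) Not entailed — Jonas repainted the floor, not the letter; the letter belongs to the writing event.
(d) Entailed — the original entails any weakening of itself; this just generalizes the agent.
(e) Not entailed — the narrative places the repainting before the holding, not after.
(f) Entailed — the narrative places the repainting before the holding.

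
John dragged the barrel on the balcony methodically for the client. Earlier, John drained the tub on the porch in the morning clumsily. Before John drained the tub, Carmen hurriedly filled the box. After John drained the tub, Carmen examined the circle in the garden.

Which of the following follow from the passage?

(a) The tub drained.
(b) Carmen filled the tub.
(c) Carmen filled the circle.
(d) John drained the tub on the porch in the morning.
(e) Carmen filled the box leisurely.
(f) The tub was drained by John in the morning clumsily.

(a), (d), (f)

(a) Entailed — 'John drained the tub' is causative; it entails the inchoative 'the tub drained'.
(b) Not entailed — Carmen filled the box, not the tub; the tub belongs to the draining event.
(c) Not entailed — Carmen filled the box, not the circle; the circle belongs to the examining event.
(d) Entailed — dropping 'clumsily' leaves a sub-description the original still satisfies.
(e) Not entailed — 'leisurely' adds a manner not in (and inconsistent with) the original.
(f) Entailed — every conjunct here is already in the original draining event.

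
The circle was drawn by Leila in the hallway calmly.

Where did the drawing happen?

'in the hallway' marks the location of the drawing event.

in the hallway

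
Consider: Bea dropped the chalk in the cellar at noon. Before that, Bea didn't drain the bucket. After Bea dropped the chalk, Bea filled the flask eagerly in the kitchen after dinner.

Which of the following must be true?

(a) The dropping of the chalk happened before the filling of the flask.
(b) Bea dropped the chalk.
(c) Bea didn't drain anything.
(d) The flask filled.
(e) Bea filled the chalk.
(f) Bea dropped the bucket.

(a), (b), (d)

(a) Entailed — the narrative places the dropping before the filling.
(b) Entailed — this follows by dropping conjuncts from the dropping event's description.
(c) Not entailed — the original only denies this specific event; Bea may have drained something else.
(d) Entailed — 'Bea filled the flask' is causative; it entails the inchoative 'the flask filled'.
(e) Not entailed — Bea filled the flask, not the chalk; the chalk belongs to the dropping event.
(f) Not entailed — Bea dropped the chalk, not the bucket; the bucket belongs to the draining event.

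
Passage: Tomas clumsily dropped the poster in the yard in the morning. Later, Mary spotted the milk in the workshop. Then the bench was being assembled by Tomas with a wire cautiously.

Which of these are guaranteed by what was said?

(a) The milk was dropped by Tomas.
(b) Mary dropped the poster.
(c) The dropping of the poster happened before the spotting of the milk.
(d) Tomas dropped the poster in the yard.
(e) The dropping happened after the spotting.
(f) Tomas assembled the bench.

(a) Not entailed — Tomas dropped the poster, not the milk; the milk belongs to the spotting event.
(b) Not entailed — the passage has Tomas dropping the poster, not Mary.
(c) Entailed — the narrative places the dropping before the spotting.
(d) Entailed — this follows by dropping conjuncts from the dropping event's description.
(e) Not entailed — the narrative places the dropping before the spotting, not after.
(f) Not entailed — 'was assembling' is progressive on an accomplishment; it does not entail the completed 'assembled'.

(c), (d)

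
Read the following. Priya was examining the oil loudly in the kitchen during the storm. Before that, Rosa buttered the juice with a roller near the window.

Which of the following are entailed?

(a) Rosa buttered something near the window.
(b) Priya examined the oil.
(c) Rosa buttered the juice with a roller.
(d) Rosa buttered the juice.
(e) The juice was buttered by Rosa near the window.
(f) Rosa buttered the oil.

(a) Entailed — every conjunct here is already in the original buttering event.
(b) Entailed — 'examine' is an activity; 'was examining' entails that some examining happened, so 'examined' holds.
(c) Entailed — every conjunct here is already in the original buttering event.
(d) Entailed — the original entails any weakening of itself; this just drops 'near the window', 'with a roller'.
(e) Entailed — dropping 'with a roller' leaves a sub-description the original still satisfies.
(f) Not entailed — Rosa buttered the juice, not the oil; the oil belongs to the examining event.

(a), (b), (c), (d), (e)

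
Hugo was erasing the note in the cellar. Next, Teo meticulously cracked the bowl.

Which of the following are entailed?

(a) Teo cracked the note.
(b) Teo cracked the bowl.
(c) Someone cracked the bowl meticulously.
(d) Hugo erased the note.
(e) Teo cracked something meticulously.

(b), (c), (e)

(a) Not entailed — Teo cracked the bowl, not the note; the note belongs to the erasing event.
(b) Entailed — this follows by dropping conjuncts from the cracking event's description.
(c) Entailed — this follows by dropping conjuncts from the cracking event's description.
(d) Not entailed — 'was erasing' is progressive on an accomplishment; it does not entail the completed 'erased'.
(e) Entailed — every conjunct here is already in the original cracking event.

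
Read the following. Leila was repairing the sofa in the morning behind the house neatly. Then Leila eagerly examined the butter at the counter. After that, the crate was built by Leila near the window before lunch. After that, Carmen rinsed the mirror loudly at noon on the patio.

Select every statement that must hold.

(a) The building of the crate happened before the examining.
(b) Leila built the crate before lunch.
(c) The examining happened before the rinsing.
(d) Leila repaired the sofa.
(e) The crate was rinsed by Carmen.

(b), (c)

(a) Not entailed — the narrative places the examining before the building, not after.
(b) Entailed — the original entails any weakening of itself; this just drops 'near the window'.
(c) Entailed — the narrative places the examining before the rinsing.
(d) Not entailed — 'was repairing' is progressive on an accomplishment; it does not entail the completed 'repaired'.
(e) Not entailed — Carmen rinsed the mirror, not the crate; the crate belongs to the building event.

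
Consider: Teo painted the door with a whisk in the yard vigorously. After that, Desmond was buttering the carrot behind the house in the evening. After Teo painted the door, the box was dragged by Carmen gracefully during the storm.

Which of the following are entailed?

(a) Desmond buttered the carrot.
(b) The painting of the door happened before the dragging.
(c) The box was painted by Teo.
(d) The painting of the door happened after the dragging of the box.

(a) Not entailed — 'was buttering' is progressive on an accomplishment; it does not entail the completed 'buttered'.
(b) Entailed — the narrative places the painting before the dragging.
(c) Not entailed — Teo painted the door, not the box; the box belongs to the dragging event.
(d) Not entailed — the narrative places the painting before the dragging, not after.

(b)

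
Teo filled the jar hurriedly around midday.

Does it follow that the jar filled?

yes

'Teo filled the jar' is the causative; it entails the inchoative 'the jar filled'.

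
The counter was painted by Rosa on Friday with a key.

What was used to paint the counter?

'with a key' marks the instrument of the painting event.

a key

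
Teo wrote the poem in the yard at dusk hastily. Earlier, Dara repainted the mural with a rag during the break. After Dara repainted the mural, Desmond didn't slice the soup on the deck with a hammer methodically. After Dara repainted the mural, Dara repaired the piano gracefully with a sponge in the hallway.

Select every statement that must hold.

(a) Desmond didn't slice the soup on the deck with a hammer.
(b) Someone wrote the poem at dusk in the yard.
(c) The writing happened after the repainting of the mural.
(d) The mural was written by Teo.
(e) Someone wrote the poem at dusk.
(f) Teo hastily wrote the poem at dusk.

(b), (c), (e), (f)

(a) Not entailed — dropping 'methodically' under negation is not valid — the original leaves open that Desmond sliced the soup some other way.
(b) Entailed — this follows by dropping conjuncts from the writing event's description.
(c) Entailed — the narrative places the repainting before the writing.
(d) Not entailed — Teo wrote the poem, not the mural; the mural belongs to the repainting event.
(e) Entailed — dropping 'hastily', 'in the yard' and generalizing the agent leaves a sub-description the original still satisfies.
(f) Entailed — the original entails any weakening of itself; this just drops 'in the yard'.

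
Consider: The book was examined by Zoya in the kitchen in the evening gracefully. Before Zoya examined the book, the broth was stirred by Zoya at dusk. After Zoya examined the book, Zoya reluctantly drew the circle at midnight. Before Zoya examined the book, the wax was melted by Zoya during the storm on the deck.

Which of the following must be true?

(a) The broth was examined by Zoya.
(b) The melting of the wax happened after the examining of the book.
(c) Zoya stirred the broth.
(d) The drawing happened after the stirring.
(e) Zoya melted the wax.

(a) Not entailed — Zoya examined the book, not the broth; the broth belongs to the stirring event.
(b) Not entailed — the narrative places the melting before the examining, not after.
(c) Entailed — the original entails any weakening of itself; this just drops 'at dusk'.
(d) Entailed — the narrative places the stirring before the drawing.
(e) Entailed — this follows by dropping conjuncts from the melting event's description.

(c), (d), (e)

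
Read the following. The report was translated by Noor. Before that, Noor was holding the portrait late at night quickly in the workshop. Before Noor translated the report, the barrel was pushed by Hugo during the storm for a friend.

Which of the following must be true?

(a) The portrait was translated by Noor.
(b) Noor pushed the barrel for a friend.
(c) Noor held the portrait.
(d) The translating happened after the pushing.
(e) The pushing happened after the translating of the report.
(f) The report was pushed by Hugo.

(a) Not entailed — Noor translated the report, not the portrait; the portrait belongs to the holding event.
(b) Not entailed — the passage has Hugo pushing the barrel, not Noor.
(c) Entailed — 'hold' is an activity; 'was holding' entails that some holding happened, so 'held' holds.
(d) Entailed — the narrative places the pushing before the translating.
(e) Not entailed — the narrative places the pushing before the translating, not after.
(f) Not entailed — Hugo pushed the barrel, not the report; the report belongs to the translating event.

(c), (d)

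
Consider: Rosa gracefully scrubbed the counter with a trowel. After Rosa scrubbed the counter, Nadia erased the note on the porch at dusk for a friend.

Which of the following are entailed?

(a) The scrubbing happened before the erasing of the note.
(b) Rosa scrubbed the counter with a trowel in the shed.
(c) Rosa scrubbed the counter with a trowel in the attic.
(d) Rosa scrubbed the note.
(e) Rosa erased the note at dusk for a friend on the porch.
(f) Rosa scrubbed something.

(a), (f)

(a) Entailed — the narrative places the scrubbing before the erasing.
(b) Not entailed — 'in the shed' adds information not in the original event.
(c) Not entailed — 'in the attic' adds information not in the original event.
(d) Not entailed — Rosa scrubbed the counter, not the note; the note belongs to the erasing event.
(e) Not entailed — the passage has Nadia erasing the note, not Rosa.
(f) Entailed — this follows by dropping conjuncts from the scrubbing event's description.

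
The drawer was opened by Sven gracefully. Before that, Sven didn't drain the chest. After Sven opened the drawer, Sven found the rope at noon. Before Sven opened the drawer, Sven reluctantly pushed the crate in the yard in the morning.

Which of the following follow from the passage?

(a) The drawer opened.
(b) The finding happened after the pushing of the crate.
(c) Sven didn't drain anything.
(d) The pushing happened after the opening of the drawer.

(a) Entailed — 'Sven opened the drawer' is causative; it entails the inchoative 'the drawer opened'.
(b) Entailed — the narrative places the pushing before the finding.
(c) Not entailed — the original only denies this specific event; Sven may have drained something else.
(d) Not entailed — the narrative places the pushing before the opening, not after.

(a), (b)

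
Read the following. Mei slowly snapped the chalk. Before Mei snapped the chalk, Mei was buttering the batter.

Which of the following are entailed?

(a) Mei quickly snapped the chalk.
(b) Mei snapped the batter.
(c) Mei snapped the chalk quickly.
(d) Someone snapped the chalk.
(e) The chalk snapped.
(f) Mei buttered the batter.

(a) Not entailed — 'quickly' adds a manner not in (and inconsistent with) the original.
(b) Not entailed — Mei snapped the chalk, not the batter; the batter belongs to the buttering event.
(c) Not entailed — 'quickly' adds a manner not in (and inconsistent with) the original.
(d) Entailed — dropping 'slowly' and generalizing the agent leaves a sub-description the original still satisfies.
(e) Entailed — 'Mei snapped the chalk' is causative; it entails the inchoative 'the chalk snapped'.
(f) Not entailed — 'was buttering' is progressive on an accomplishment; it does not entail the completed 'buttered'.

(d), (e)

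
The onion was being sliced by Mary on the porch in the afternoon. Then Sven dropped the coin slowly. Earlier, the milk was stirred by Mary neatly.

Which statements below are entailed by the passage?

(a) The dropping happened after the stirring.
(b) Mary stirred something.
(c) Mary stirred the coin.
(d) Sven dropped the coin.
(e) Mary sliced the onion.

(a), (b), (d)

(a) Entailed — the narrative places the stirring before the dropping.
(b) Entailed — the original entails any weakening of itself; this just drops 'neatly' and generalizes the patient.
(c) Not entailed — Mary stirred the milk, not the coin; the coin belongs to the dropping event.
(d) Entailed — the original entails any weakening of itself; this just drops 'slowly'.
(e) Not entailed — 'was slicing' is progressive on an accomplishment; it does not entail the completed 'sliced'.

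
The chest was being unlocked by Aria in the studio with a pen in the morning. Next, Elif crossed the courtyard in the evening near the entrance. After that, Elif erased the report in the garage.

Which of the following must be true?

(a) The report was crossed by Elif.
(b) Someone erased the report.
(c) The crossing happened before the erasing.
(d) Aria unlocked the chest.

(b), (c)

(a) Not entailed — Elif crossed the courtyard, not the report; the report belongs to the erasing event.
(b) Entailed — dropping 'in the garage' and generalizing the agent leaves a sub-description the original still satisfies.
(c) Entailed — the narrative places the crossing before the erasing.
(d) Not entailed — 'was unlocking' is progressive on an accomplishment; it does not entail the completed 'unlocked'.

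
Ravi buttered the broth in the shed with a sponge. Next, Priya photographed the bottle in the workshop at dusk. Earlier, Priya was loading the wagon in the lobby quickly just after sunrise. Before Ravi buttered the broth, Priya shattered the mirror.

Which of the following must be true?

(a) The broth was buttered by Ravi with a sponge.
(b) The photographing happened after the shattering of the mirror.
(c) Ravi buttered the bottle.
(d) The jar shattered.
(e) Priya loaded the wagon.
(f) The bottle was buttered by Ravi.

(a) Entailed — dropping 'in the shed' leaves a sub-description the original still satisfies.
(b) Entailed — the narrative places the shattering before the photographing.
(c) Not entailed — Ravi buttered the broth, not the bottle; the bottle belongs to the photographing event.
(d) Not entailed — the mirror is what shattered, not the jar.
(e) Not entailed — 'was loading' is progressive on an accomplishment; it does not entail the completed 'loaded'.
(f) Not entailed — Ravi buttered the broth, not the bottle; the bottle belongs to the photographing event.

(a), (b)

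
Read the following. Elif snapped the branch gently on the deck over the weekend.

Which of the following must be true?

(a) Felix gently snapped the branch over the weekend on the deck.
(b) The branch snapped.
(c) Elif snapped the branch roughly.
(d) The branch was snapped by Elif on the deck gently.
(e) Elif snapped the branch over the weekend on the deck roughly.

(b), (d)

(a) Not entailed — the passage has Elif snapping the branch, not Felix.
(b) Entailed — 'Elif snapped the branch' is causative; it entails the inchoative 'the branch snapped'.
(c) Not entailed — 'roughly' adds a manner not in (and inconsistent with) the original.
(d) Entailed — every conjunct here is already in the original snapping event.
(e) Not entailed — 'roughly' adds a manner not in (and inconsistent with) the original.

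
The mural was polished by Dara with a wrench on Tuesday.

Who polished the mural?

'Dara' marks the agent of the polishing event.

Dara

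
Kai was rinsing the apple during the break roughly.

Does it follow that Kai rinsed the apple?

'rinse' is atelic; if Kai was rinsing the apple, then Kai rinsed the apple (for some time).

yes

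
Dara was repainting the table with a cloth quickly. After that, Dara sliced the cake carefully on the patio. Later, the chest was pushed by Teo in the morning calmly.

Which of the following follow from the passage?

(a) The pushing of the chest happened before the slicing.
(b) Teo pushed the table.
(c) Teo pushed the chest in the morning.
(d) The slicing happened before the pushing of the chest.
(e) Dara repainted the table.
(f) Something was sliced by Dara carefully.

(c), (d), (f)

(a) Not entailed — the narrative places the slicing before the pushing, not after.
(b) Not entailed — Teo pushed the chest, not the table; the table belongs to the repainting event.
(c) Entailed — every conjunct here is already in the original pushing event.
(d) Entailed — the narrative places the slicing before the pushing.
(e) Not entailed — 'was repainting' is progressive on an accomplishment; it does not entail the completed 'repainted'.
(f) Entailed — the original entails any weakening of itself; this just drops 'on the patio' and generalizes the patient.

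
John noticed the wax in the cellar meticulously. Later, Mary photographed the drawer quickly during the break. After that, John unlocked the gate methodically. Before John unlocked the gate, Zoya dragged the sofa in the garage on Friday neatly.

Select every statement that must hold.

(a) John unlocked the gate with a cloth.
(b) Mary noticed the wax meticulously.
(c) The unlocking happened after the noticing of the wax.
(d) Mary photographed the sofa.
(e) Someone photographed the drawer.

(c), (e)

(a) Not entailed — 'with a cloth' adds information not in the original event.
(b) Not entailed — the passage has John noticing the wax, not Mary.
(c) Entailed — the narrative places the noticing before the unlocking.
(d) Not entailed — Mary photographed the drawer, not the sofa; the sofa belongs to the dragging event.
(e) Entailed — the original entails any weakening of itself; this just drops 'during the break', 'quickly' and generalizes the agent.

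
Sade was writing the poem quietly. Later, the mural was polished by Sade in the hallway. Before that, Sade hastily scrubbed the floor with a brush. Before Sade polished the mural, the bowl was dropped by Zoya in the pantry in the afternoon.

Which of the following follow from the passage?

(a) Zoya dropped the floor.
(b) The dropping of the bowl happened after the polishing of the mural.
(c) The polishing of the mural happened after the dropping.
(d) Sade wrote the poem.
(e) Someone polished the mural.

(a) Not entailed — Zoya dropped the bowl, not the floor; the floor belongs to the scrubbing event.
(b) Not entailed — the narrative places the dropping before the polishing, not after.
(c) Entailed — the narrative places the dropping before the polishing.
(d) Not entailed — 'was writing' is progressive on an accomplishment; it does not entail the completed 'wrote'.
(e) Entailed — this follows by dropping conjuncts from the polishing event's description.

(c), (e)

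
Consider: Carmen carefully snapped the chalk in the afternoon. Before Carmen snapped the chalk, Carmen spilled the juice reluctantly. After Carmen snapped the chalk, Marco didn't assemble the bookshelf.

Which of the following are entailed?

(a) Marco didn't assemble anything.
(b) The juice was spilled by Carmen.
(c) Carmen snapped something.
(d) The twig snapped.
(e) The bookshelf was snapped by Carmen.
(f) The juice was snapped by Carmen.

(a) Not entailed — the original only denies this specific event; Marco may have assembled something else.
(b) Entailed — dropping 'reluctantly' leaves a sub-description the original still satisfies.
(c) Entailed — dropping 'in the afternoon', 'carefully' and generalizing the patient leaves a sub-description the original still satisfies.
(d) Not entailed — the chalk is what snapped, not the twig.
(e) Not entailed — Carmen snapped the chalk, not the bookshelf; the bookshelf belongs to the assembling event.
(f) Not entailed — Carmen snapped the chalk, not the juice; the juice belongs to the spilling event.

(b), (c)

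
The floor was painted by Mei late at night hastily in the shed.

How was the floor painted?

'hastily' marks the manner of the painting event.

hastily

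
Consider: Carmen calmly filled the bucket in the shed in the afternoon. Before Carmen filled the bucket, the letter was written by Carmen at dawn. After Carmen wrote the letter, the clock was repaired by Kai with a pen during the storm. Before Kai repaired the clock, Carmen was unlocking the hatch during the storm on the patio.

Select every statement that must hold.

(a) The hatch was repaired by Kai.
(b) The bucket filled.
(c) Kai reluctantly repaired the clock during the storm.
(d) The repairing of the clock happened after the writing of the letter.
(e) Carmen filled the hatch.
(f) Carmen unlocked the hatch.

(a) Not entailed — Kai repaired the clock, not the hatch; the hatch belongs to the unlocking event.
(b) Entailed — 'Carmen filled the bucket' is causative; it entails the inchoative 'the bucket filled'.
(c) Not entailed — 'reluctantly' adds information not in the original event.
(d) Entailed — the narrative places the writing before the repairing.
(e) Not entailed — Carmen filled the bucket, not the hatch; the hatch belongs to the unlocking event.
(f) Not entailed — 'was unlocking' is progressive on an accomplishment; it does not entail the completed 'unlocked'.

(b), (d)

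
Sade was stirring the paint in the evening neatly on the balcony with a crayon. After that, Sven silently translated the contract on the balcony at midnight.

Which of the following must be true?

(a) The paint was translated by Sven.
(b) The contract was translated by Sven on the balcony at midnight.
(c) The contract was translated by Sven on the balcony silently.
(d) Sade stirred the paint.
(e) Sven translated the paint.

(a) Not entailed — Sven translated the contract, not the paint; the paint belongs to the stirring event.
(b) Entailed — dropping 'silently' leaves a sub-description the original still satisfies.
(c) Entailed — this follows by dropping conjuncts from the translating event's description.
(d) Entailed — 'stir' is an activity; 'was stirring' entails that some stirring happened, so 'stirred' holds.
(e) Not entailed — Sven translated the contract, not the paint; the paint belongs to the stirring event.

(b), (c), (d)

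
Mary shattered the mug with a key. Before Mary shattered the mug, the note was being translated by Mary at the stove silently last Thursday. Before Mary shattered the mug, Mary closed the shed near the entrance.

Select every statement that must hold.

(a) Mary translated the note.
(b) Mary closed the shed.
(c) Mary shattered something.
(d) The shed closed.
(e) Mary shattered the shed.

(a) Not entailed — 'was translating' is progressive on an accomplishment; it does not entail the completed 'translated'.
(b) Entailed — every conjunct here is already in the original closing event.
(c) Entailed — dropping 'with a key' and generalizing the patient leaves a sub-description the original still satisfies.
(d) Entailed — 'Mary closed the shed' is causative; it entails the inchoative 'the shed closed'.
(e) Not entailed — Mary shattered the mug, not the shed; the shed belongs to the closing event.

(b), (c), (d)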